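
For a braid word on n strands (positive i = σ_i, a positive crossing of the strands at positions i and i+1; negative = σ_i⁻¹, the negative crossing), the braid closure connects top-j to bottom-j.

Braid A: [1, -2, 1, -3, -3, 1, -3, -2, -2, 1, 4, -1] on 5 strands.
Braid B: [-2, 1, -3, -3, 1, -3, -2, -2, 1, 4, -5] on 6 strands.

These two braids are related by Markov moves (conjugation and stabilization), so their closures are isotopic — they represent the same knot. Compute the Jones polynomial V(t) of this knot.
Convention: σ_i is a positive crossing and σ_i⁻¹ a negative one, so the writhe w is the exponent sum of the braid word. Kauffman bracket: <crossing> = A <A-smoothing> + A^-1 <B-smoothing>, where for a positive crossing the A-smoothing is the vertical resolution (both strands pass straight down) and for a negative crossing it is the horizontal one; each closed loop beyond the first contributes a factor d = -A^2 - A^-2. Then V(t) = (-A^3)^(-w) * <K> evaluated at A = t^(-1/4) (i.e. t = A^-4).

-t^2 + 2*t - 3 + 6*t^-1 - 6*t^-2 + 7*t^-3 - 6*t^-4 + 4*t^-5 - 3*t^-6 + t^-7

Derivation:
Markov-equivalent braids have isotopic closures, hence identical knot invariants. Strip the Markov moves from each word to reach a common short braid β, then compute V(t) once on β.
Braid A: s1 s2^-1 s1 s3^-1 s3^-1 s1 s3^-1 s2^-1 s2^-1 s1 s4 s1^-1 on 5 strands reduces by inverse Markov moves (closure unchanged at each step):
  Deconjugate: the word is γ·β·γ⁻¹ with γ = s1 (prefix) and γ⁻¹ = s1^-1 (suffix); strip both.
  Destabilize: the word has the form β·s4 where s4 occurs only as the final letter (β ∈ B_4); drop it and the last strand → 4 strands.
Reduced to β = s2^-1 s1 s3^-1 s3^-1 s1 s3^-1 s2^-1 s2^-1 s1 on 4 strands, 9 crossings.
Braid B: s2^-1 s1 s3^-1 s3^-1 s1 s3^-1 s2^-1 s2^-1 s1 s4 s5^-1 on 6 strands reduces by inverse Markov moves (closure unchanged at each step):
  Destabilize: the word has the form β·s5^-1 where s5^-1 occurs only as the final letter (β ∈ B_5); drop it and the last strand → 5 strands.
  Destabilize: the word has the form β·s4 where s4 occurs only as the final letter (β ∈ B_4); drop it and the last strand → 4 strands.
Reduced to β = s2^-1 s1 s3^-1 s3^-1 s1 s3^-1 s2^-1 s2^-1 s1 on 4 strands, 9 crossings.
Both give the same β = s2^-1 s1 s3^-1 s3^-1 s1 s3^-1 s2^-1 s2^-1 s1 on 4 strands, so one state sum suffices:
Braid: s2^-1 s1 s3^-1 s3^-1 s1 s3^-1 s2^-1 s2^-1 s1 on 4 strands, 9 crossings.
Writhe w = (#positive) - (#negative) = 3 - 6 = -3.
Enumerate smoothing states for the bracket polynomial. There are 2^9 = 512 states.
Smooth each crossing (0=||, 1=⌣⌢); contribution A^(Σ sign_k(1-2s_k)) * d^(L-1).
Tabulate the states by total A-exponent and number of loops L (A-exp: L × count):
  A^9: L=6 ×1
  A^7: L=5 ×9
  A^5: L=4 ×35, L=6 ×1
  A^3: L=3 ×73, L=5 ×11
  A^1: L=2 ×81, L=4 ×44, L=6 ×1
  A^-1: L=1 ×39, L=3 ×77, L=5 ×10
  A^-3: L=2 ×55, L=4 ×28, L=6 ×1
  A^-5: L=3 ×32, L=5 ×4
  A^-7: L=4 ×9
  A^-9: L=5 ×1
Each group contributes A^e * Σ count * d^(L-1):
Powers of d = -A^2 - A^-2: d^2 = A^4 + 2 + A^-4; d^3 = -A^6 - 3*A^2 - 3*A^-2 - A^-6; d^4 = A^8 + 4*A^4 + 6 + 4*A^-4 + A^-8; d^5 = -A^10 - 5*A^6 - 10*A^2 - 10*A^-2 - 5*A^-6 - A^-10.
  A^9 * (d^5) = -A^19 - 5*A^15 - 10*A^11 - 10*A^7 - 5*A^3 - A^-1
  A^7 * (9*d^4) = 9*A^15 + 36*A^11 + 54*A^7 + 36*A^3 + 9*A^-1
  A^5 * (35*d^3 + d^5) = -A^15 - 40*A^11 - 115*A^7 - 115*A^3 - 40*A^-1 - A^-5
  A^3 * (73*d^2 + 11*d^4) = 11*A^11 + 117*A^7 + 212*A^3 + 117*A^-1 + 11*A^-5
  A^1 * (81*d + 44*d^3 + d^5) = -A^11 - 49*A^7 - 223*A^3 - 223*A^-1 - 49*A^-5 - A^-9
  A^-1 * (39 + 77*d^2 + 10*d^4) = 10*A^7 + 117*A^3 + 253*A^-1 + 117*A^-5 + 10*A^-9
  A^-3 * (55*d + 28*d^3 + d^5) = -A^7 - 33*A^3 - 149*A^-1 - 149*A^-5 - 33*A^-9 - A^-13
  A^-5 * (32*d^2 + 4*d^4) = 4*A^3 + 48*A^-1 + 88*A^-5 + 48*A^-9 + 4*A^-13
  A^-7 * (9*d^3) = -9*A^-1 - 27*A^-5 - 27*A^-9 - 9*A^-13
  A^-9 * (d^4) = A^-1 + 4*A^-5 + 6*A^-9 + 4*A^-13 + A^-17
Summing the groups: <K> = -A^19 + 3*A^15 - 4*A^11 + 6*A^7 - 7*A^3 + 6*A^-1 - 6*A^-5 + 3*A^-9 - 2*A^-13 + A^-17
Normalise by the writhe: (-A^3)^(-w) = (-A^3)^(3) = -A^9, so f(A) = -A^9 * <K> = A^28 - 3*A^24 + 4*A^20 - 6*A^16 + 7*A^12 - 6*A^8 + 6*A^4 - 3 + 2*A^-4 - A^-8.
Substitute A = t^(-1/4), i.e. A^e → t^(-e/4): V(t) = -t^2 + 2*t - 3 + 6*t^-1 - 6*t^-2 + 7*t^-3 - 6*t^-4 + 4*t^-5 - 3*t^-6 + t^-7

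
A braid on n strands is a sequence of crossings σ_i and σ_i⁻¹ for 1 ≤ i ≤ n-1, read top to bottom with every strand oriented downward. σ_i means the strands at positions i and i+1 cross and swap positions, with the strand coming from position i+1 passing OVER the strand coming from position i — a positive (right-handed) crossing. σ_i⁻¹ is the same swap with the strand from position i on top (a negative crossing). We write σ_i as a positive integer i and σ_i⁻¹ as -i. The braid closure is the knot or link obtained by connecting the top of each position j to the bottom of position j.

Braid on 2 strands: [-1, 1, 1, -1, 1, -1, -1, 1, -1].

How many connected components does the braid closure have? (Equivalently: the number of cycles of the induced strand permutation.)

Track the strand permutation on 2 strands, starting from identity.
  step 1: s1^-1 swaps positions 1,2 -> [2 1]
  step 2: s1 swaps positions 1,2 -> [1 2]
  step 3: s1 swaps positions 1,2 -> [2 1]
  step 4: s1^-1 swaps positions 1,2 -> [1 2]
  step 5: s1 swaps positions 1,2 -> [2 1]
  step 6: s1^-1 swaps positions 1,2 -> [1 2]
  step 7: s1^-1 swaps positions 1,2 -> [2 1]
  step 8: s1 swaps positions 1,2 -> [1 2]
  step 9: s1^-1 swaps positions 1,2 -> [2 1]
Final permutation (position -> original strand): [2 1]
Closure components = cycle count of this permutation = 1.

Answer: 1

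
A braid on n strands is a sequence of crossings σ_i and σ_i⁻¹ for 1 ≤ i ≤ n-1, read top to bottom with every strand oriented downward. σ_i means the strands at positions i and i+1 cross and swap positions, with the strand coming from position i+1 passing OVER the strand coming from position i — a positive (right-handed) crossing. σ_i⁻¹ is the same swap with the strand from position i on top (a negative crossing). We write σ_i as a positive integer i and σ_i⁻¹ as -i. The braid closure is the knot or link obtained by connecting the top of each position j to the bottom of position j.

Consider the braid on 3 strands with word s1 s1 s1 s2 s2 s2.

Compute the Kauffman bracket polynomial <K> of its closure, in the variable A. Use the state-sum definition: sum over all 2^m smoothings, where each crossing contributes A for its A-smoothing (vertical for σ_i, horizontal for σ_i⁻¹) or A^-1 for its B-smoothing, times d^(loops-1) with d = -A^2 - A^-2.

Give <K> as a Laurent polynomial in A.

Braid: s1 s1 s1 s2 s2 s2 on 3 strands, 6 crossings.
Writhe w = (#positive) - (#negative) = 6 - 0 = 6.
State-sum expansion of <K>. There are 2^6 = 64 states.
For each crossing: s=0 is the vertical smoothing, s=1 horizontal. Crossing k contributes A^(sign_k * (1 - 2*s_k)); loop factor d = -A^2 - A^-2.
Tabulate the states by total A-exponent and number of loops L (A-exp: L × count):
  A^6: L=3 ×1
  A^4: L=2 ×6
  A^2: L=1 ×9, L=3 ×6
  A^0: L=2 ×18, L=4 ×2
  A^-2: L=3 ×15
  A^-4: L=4 ×6
  A^-6: L=5 ×1
Each group contributes A^e * Σ count * d^(L-1):
Powers of d = -A^2 - A^-2: d^2 = A^4 + 2 + A^-4; d^3 = -A^6 - 3*A^2 - 3*A^-2 - A^-6; d^4 = A^8 + 4*A^4 + 6 + 4*A^-4 + A^-8.
  A^6 * (d^2) = A^10 + 2*A^6 + A^2
  A^4 * (6*d) = -6*A^6 - 6*A^2
  A^2 * (9 + 6*d^2) = 6*A^6 + 21*A^2 + 6*A^-2
  A^0 * (18*d + 2*d^3) = -2*A^6 - 24*A^2 - 24*A^-2 - 2*A^-6
  A^-2 * (15*d^2) = 15*A^2 + 30*A^-2 + 15*A^-6
  A^-4 * (6*d^3) = -6*A^2 - 18*A^-2 - 18*A^-6 - 6*A^-10
  A^-6 * (d^4) = A^2 + 4*A^-2 + 6*A^-6 + 4*A^-10 + A^-14
Summing the groups: <K> = A^10 + 2*A^2 - 2*A^-2 + A^-6 - 2*A^-10 + A^-14

Answer: A^10 + 2*A^2 - 2*A^-2 + A^-6 - 2*A^-10 + A^-14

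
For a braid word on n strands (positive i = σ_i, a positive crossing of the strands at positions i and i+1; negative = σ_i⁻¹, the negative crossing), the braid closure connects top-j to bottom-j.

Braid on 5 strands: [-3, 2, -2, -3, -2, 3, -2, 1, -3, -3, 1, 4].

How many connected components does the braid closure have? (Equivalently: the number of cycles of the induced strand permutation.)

3

Derivation:
Track the strand permutation on 5 strands, starting from identity.
  step 1: s3^-1 swaps positions 3,4 -> [1 2 4 3 5]
  step 2: s2 swaps positions 2,3 -> [1 4 2 3 5]
  step 3: s2^-1 swaps positions 2,3 -> [1 2 4 3 5]
  step 4: s3^-1 swaps positions 3,4 -> [1 2 3 4 5]
  step 5: s2^-1 swaps positions 2,3 -> [1 3 2 4 5]
  step 6: s3 swaps positions 3,4 -> [1 3 4 2 5]
  step 7: s2^-1 swaps positions 2,3 -> [1 4 3 2 5]
  step 8: s1 swaps positions 1,2 -> [4 1 3 2 5]
  step 9: s3^-1 swaps positions 3,4 -> [4 1 2 3 5]
  step 10: s3^-1 swaps positions 3,4 -> [4 1 3 2 5]
  step 11: s1 swaps positions 1,2 -> [1 4 3 2 5]
  step 12: s4 swaps positions 4,5 -> [1 4 3 5 2]
Final permutation (position -> original strand): [1 4 3 5 2]
Closure components = cycle count of this permutation = 3.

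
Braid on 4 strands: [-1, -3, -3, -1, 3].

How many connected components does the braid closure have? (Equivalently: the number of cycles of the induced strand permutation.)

Track the strand permutation on 4 strands, starting from identity.
  step 1: s1^-1 swaps positions 1,2 -> [2 1 3 4]
  step 2: s3^-1 swaps positions 3,4 -> [2 1 4 3]
  step 3: s3^-1 swaps positions 3,4 -> [2 1 3 4]
  step 4: s1^-1 swaps positions 1,2 -> [1 2 3 4]
  step 5: s3 swaps positions 3,4 -> [1 2 4 3]
Final permutation (position -> original strand): [1 2 4 3]
Closure components = cycle count of this permutation = 3.

Answer: 3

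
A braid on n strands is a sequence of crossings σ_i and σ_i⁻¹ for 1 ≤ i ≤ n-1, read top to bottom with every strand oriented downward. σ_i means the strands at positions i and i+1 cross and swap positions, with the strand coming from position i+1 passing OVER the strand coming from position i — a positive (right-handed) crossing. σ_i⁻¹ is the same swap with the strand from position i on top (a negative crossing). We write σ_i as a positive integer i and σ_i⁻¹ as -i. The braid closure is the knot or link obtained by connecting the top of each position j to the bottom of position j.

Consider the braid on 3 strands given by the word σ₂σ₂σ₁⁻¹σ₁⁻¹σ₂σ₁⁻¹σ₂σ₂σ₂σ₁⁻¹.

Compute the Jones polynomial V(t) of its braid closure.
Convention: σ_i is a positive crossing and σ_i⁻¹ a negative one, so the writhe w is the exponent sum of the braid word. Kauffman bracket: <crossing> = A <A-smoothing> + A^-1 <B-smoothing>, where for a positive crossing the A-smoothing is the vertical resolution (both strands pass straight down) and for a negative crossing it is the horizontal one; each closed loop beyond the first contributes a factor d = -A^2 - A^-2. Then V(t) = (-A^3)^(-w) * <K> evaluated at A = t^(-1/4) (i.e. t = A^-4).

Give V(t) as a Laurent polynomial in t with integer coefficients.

t^7 - 3*t^6 + 6*t^5 - 9*t^4 + 11*t^3 - 12*t^2 + 11*t - 8 + 6*t^-1 - 3*t^-2 + t^-3

Derivation:
Braid: s2 s2 s1^-1 s1^-1 s2 s1^-1 s2 s2 s2 s1^-1 on 3 strands, 10 crossings.
Writhe w = (#positive) - (#negative) = 6 - 4 = 2.
State-sum expansion of <K>. There are 2^10 = 1024 states.
For each crossing: s=0 is the vertical smoothing, s=1 horizontal. Crossing k contributes A^(sign_k * (1 - 2*s_k)); loop factor d = -A^2 - A^-2.
Tabulate the states by total A-exponent and number of loops L (A-exp: L × count):
  A^10: L=5 ×1
  A^8: L=4 ×10
  A^6: L=3 ×41, L=5 ×4
  A^4: L=2 ×81, L=4 ×38, L=6 ×1
  A^2: L=1 ×71, L=3 ×117, L=5 ×22
  A^0: L=2 ×154, L=4 ×91, L=6 ×7
  A^-2: L=3 ×168, L=5 ×41, L=7 ×1
  A^-4: L=4 ×110, L=6 ×10
  A^-6: L=5 ×44, L=7 ×1
  A^-8: L=6 ×10
  A^-10: L=7 ×1
Each group contributes A^e * Σ count * d^(L-1):
Powers of d = -A^2 - A^-2: d^2 = A^4 + 2 + A^-4; d^3 = -A^6 - 3*A^2 - 3*A^-2 - A^-6; d^4 = A^8 + 4*A^4 + 6 + 4*A^-4 + A^-8; d^5 = -A^10 - 5*A^6 - 10*A^2 - 10*A^-2 - 5*A^-6 - A^-10; d^6 = A^12 + 6*A^8 + 15*A^4 + 20 + 15*A^-4 + 6*A^-8 + A^-12.
  A^10 * (d^4) = A^18 + 4*A^14 + 6*A^10 + 4*A^6 + A^2
  A^8 * (10*d^3) = -10*A^14 - 30*A^10 - 30*A^6 - 10*A^2
  A^6 * (41*d^2 + 4*d^4) = 4*A^14 + 57*A^10 + 106*A^6 + 57*A^2 + 4*A^-2
  A^4 * (81*d + 38*d^3 + d^5) = -A^14 - 43*A^10 - 205*A^6 - 205*A^2 - 43*A^-2 - A^-6
  A^2 * (71 + 117*d^2 + 22*d^4) = 22*A^10 + 205*A^6 + 437*A^2 + 205*A^-2 + 22*A^-6
  A^0 * (154*d + 91*d^3 + 7*d^5) = -7*A^10 - 126*A^6 - 497*A^2 - 497*A^-2 - 126*A^-6 - 7*A^-10
  A^-2 * (168*d^2 + 41*d^4 + d^6) = A^10 + 47*A^6 + 347*A^2 + 602*A^-2 + 347*A^-6 + 47*A^-10 + A^-14
  A^-4 * (110*d^3 + 10*d^5) = -10*A^6 - 160*A^2 - 430*A^-2 - 430*A^-6 - 160*A^-10 - 10*A^-14
  A^-6 * (44*d^4 + d^6) = A^6 + 50*A^2 + 191*A^-2 + 284*A^-6 + 191*A^-10 + 50*A^-14 + A^-18
  A^-8 * (10*d^5) = -10*A^2 - 50*A^-2 - 100*A^-6 - 100*A^-10 - 50*A^-14 - 10*A^-18
  A^-10 * (d^6) = A^2 + 6*A^-2 + 15*A^-6 + 20*A^-10 + 15*A^-14 + 6*A^-18 + A^-22
Summing the groups: <K> = A^18 - 3*A^14 + 6*A^10 - 8*A^6 + 11*A^2 - 12*A^-2 + 11*A^-6 - 9*A^-10 + 6*A^-14 - 3*A^-18 + A^-22
Normalise by the writhe: (-A^3)^(-w) = (-A^3)^(-2) = A^-6, so f(A) = A^-6 * <K> = A^12 - 3*A^8 + 6*A^4 - 8 + 11*A^-4 - 12*A^-8 + 11*A^-12 - 9*A^-16 + 6*A^-20 - 3*A^-24 + A^-28.
Substitute A = t^(-1/4), i.e. A^e → t^(-e/4): V(t) = t^7 - 3*t^6 + 6*t^5 - 9*t^4 + 11*t^3 - 12*t^2 + 11*t - 8 + 6*t^-1 - 3*t^-2 + t^-3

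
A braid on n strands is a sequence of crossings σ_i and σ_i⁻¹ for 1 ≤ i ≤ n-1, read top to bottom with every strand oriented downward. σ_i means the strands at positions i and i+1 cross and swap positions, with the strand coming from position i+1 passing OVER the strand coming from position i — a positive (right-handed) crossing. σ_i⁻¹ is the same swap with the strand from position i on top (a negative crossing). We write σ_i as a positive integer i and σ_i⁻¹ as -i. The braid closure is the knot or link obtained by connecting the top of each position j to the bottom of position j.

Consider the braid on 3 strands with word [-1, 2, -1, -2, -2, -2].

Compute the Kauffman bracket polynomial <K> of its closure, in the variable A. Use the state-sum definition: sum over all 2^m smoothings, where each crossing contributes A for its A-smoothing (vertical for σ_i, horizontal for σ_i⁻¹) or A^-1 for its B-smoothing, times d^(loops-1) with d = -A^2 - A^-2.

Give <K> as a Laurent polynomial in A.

Braid: s1^-1 s2 s1^-1 s2^-1 s2^-1 s2^-1 on 3 strands, 6 crossings.
Writhe w = (#positive) - (#negative) = 1 - 5 = -4.
State-sum expansion of <K>. There are 2^6 = 64 states.
For each crossing: s=0 is the vertical smoothing, s=1 horizontal. Crossing k contributes A^(sign_k * (1 - 2*s_k)); loop factor d = -A^2 - A^-2.
Tabulate the states by total A-exponent and number of loops L (A-exp: L × count):
  A^6: L=4 ×1
  A^4: L=3 ×6
  A^2: L=2 ×12, L=4 ×3
  A^0: L=1 ×9, L=3 ×10, L=5 ×1
  A^-2: L=2 ×12, L=4 ×3
  A^-4: L=1 ×2, L=3 ×4
  A^-6: L=2 ×1
Each group contributes A^e * Σ count * d^(L-1):
Powers of d = -A^2 - A^-2: d^2 = A^4 + 2 + A^-4; d^3 = -A^6 - 3*A^2 - 3*A^-2 - A^-6; d^4 = A^8 + 4*A^4 + 6 + 4*A^-4 + A^-8.
  A^6 * (d^3) = -A^12 - 3*A^8 - 3*A^4 - 1
  A^4 * (6*d^2) = 6*A^8 + 12*A^4 + 6
  A^2 * (12*d + 3*d^3) = -3*A^8 - 21*A^4 - 21 - 3*A^-4
  A^0 * (9 + 10*d^2 + d^4) = A^8 + 14*A^4 + 35 + 14*A^-4 + A^-8
  A^-2 * (12*d + 3*d^3) = -3*A^4 - 21 - 21*A^-4 - 3*A^-8
  A^-4 * (2 + 4*d^2) = 4 + 10*A^-4 + 4*A^-8
  A^-6 * (d) = -A^-4 - A^-8
Summing the groups: <K> = -A^12 + A^8 - A^4 + 2 - A^-4 + A^-8

Answer: -A^12 + A^8 - A^4 + 2 - A^-4 + A^-8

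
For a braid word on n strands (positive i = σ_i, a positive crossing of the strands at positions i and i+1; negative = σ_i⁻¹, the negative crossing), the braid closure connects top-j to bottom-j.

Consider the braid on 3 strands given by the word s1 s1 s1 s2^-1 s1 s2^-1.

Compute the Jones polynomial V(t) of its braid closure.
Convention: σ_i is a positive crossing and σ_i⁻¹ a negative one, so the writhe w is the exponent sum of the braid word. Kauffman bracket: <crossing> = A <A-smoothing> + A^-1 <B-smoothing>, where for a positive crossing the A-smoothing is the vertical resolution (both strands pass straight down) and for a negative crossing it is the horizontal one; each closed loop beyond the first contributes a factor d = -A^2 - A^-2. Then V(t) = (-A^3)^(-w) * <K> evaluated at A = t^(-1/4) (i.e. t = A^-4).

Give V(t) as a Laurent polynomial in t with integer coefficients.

t^5 - 2*t^4 + 2*t^3 - 2*t^2 + 2*t - 1 + t^-1

Derivation:
Braid: s1 s1 s1 s2^-1 s1 s2^-1 on 3 strands, 6 crossings.
Writhe w = (#positive) - (#negative) = 4 - 2 = 2.
Computing the Kauffman bracket via state sum. There are 2^6 = 64 states.
For each crossing: s=0 is the vertical smoothing, s=1 horizontal. Crossing k contributes A^(sign_k * (1 - 2*s_k)); loop factor d = -A^2 - A^-2.
Tabulate the states by total A-exponent and number of loops L (A-exp: L × count):
  A^6: L=3 ×1
  A^4: L=2 ×6
  A^2: L=1 ×11, L=3 ×4
  A^0: L=2 ×19, L=4 ×1
  A^-2: L=3 ×15
  A^-4: L=4 ×6
  A^-6: L=5 ×1
Each group contributes A^e * Σ count * d^(L-1):
Powers of d = -A^2 - A^-2: d^2 = A^4 + 2 + A^-4; d^3 = -A^6 - 3*A^2 - 3*A^-2 - A^-6; d^4 = A^8 + 4*A^4 + 6 + 4*A^-4 + A^-8.
  A^6 * (d^2) = A^10 + 2*A^6 + A^2
  A^4 * (6*d) = -6*A^6 - 6*A^2
  A^2 * (11 + 4*d^2) = 4*A^6 + 19*A^2 + 4*A^-2
  A^0 * (19*d + d^3) = -A^6 - 22*A^2 - 22*A^-2 - A^-6
  A^-2 * (15*d^2) = 15*A^2 + 30*A^-2 + 15*A^-6
  A^-4 * (6*d^3) = -6*A^2 - 18*A^-2 - 18*A^-6 - 6*A^-10
  A^-6 * (d^4) = A^2 + 4*A^-2 + 6*A^-6 + 4*A^-10 + A^-14
Summing the groups: <K> = A^10 - A^6 + 2*A^2 - 2*A^-2 + 2*A^-6 - 2*A^-10 + A^-14
Normalise by the writhe: (-A^3)^(-w) = (-A^3)^(-2) = A^-6, so f(A) = A^-6 * <K> = A^4 - 1 + 2*A^-4 - 2*A^-8 + 2*A^-12 - 2*A^-16 + A^-20.
Substitute A = t^(-1/4), i.e. A^e → t^(-e/4): V(t) = t^5 - 2*t^4 + 2*t^3 - 2*t^2 + 2*t - 1 + t^-1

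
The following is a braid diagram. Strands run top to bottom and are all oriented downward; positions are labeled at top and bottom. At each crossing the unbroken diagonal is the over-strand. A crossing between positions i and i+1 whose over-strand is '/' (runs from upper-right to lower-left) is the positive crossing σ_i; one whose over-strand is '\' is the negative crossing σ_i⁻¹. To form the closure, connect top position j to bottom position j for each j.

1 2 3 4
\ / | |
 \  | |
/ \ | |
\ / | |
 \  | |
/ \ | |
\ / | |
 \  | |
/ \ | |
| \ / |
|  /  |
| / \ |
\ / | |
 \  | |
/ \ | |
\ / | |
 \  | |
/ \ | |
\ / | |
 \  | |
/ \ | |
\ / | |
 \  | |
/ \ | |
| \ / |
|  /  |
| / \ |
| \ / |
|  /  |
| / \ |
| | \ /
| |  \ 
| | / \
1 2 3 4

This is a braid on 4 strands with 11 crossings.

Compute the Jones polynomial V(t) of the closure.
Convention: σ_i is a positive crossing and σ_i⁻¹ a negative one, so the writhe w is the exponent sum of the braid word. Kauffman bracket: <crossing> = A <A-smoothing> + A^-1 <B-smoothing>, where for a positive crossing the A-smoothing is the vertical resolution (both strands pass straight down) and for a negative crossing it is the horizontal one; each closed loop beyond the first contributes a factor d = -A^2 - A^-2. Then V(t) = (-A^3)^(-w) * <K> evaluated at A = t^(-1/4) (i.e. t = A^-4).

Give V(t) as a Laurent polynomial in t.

-t + 2 - 3*t^-1 + 6*t^-2 - 6*t^-3 + 7*t^-4 - 7*t^-5 + 6*t^-6 - 4*t^-7 + 2*t^-8 - t^-9

Derivation:
Reading the diagram top to bottom ('/'-over between positions i,i+1 = s_i, '\'-over = s_i^-1): braid word = s1^-1 s1^-1 s1^-1 s2 s1^-1 s1^-1 s1^-1 s1^-1 s2 s2 s3^-1.
The presented braid s1^-1 s1^-1 s1^-1 s2 s1^-1 s1^-1 s1^-1 s1^-1 s2 s2 s3^-1 on 4 strands reduces by inverse Markov moves (closure unchanged at each step):
  Destabilize: the word has the form β·s3^-1 where s3^-1 occurs only as the final letter (β ∈ B_3); drop it and the last strand → 3 strands.
Reduced to β = s1^-1 s1^-1 s1^-1 s2 s1^-1 s1^-1 s1^-1 s1^-1 s2 s2 on 3 strands, 10 crossings.
Compute on β:
Braid: s1^-1 s1^-1 s1^-1 s2 s1^-1 s1^-1 s1^-1 s1^-1 s2 s2 on 3 strands, 10 crossings.
Writhe w = (#positive) - (#negative) = 3 - 7 = -4.
Enumerate smoothing states for the bracket polynomial. There are 2^10 = 1024 states.
For each crossing: s=0 is the vertical smoothing, s=1 horizontal. Crossing k contributes A^(sign_k * (1 - 2*s_k)); loop factor d = -A^2 - A^-2.
Tabulate the states by total A-exponent and number of loops L (A-exp: L × count):
  A^10: L=8 ×1
  A^8: L=7 ×10
  A^6: L=6 ×44, L=8 ×1
  A^4: L=5 ×112, L=7 ×8
  A^2: L=4 ×182, L=6 ×28
  A^0: L=3 ×194, L=5 ×58
  A^-2: L=2 ×130, L=4 ×79, L=6 ×1
  A^-4: L=1 ×45, L=3 ×70, L=5 ×5
  A^-6: L=2 ×36, L=4 ×9
  A^-8: L=3 ×10
  A^-10: L=4 ×1
Each group contributes A^e * Σ count * d^(L-1):
Powers of d = -A^2 - A^-2: d^2 = A^4 + 2 + A^-4; d^3 = -A^6 - 3*A^2 - 3*A^-2 - A^-6; d^4 = A^8 + 4*A^4 + 6 + 4*A^-4 + A^-8; d^5 = -A^10 - 5*A^6 - 10*A^2 - 10*A^-2 - 5*A^-6 - A^-10; d^6 = A^12 + 6*A^8 + 15*A^4 + 20 + 15*A^-4 + 6*A^-8 + A^-12; d^7 = -A^14 - 7*A^10 - 21*A^6 - 35*A^2 - 35*A^-2 - 21*A^-6 - 7*A^-10 - A^-14.
  A^10 * (d^7) = -A^24 - 7*A^20 - 21*A^16 - 35*A^12 - 35*A^8 - 21*A^4 - 7 - A^-4
  A^8 * (10*d^6) = 10*A^20 + 60*A^16 + 150*A^12 + 200*A^8 + 150*A^4 + 60 + 10*A^-4
  A^6 * (44*d^5 + d^7) = -A^20 - 51*A^16 - 241*A^12 - 475*A^8 - 475*A^4 - 241 - 51*A^-4 - A^-8
  A^4 * (112*d^4 + 8*d^6) = 8*A^16 + 160*A^12 + 568*A^8 + 832*A^4 + 568 + 160*A^-4 + 8*A^-8
  A^2 * (182*d^3 + 28*d^5) = -28*A^12 - 322*A^8 - 826*A^4 - 826 - 322*A^-4 - 28*A^-8
  A^0 * (194*d^2 + 58*d^4) = 58*A^8 + 426*A^4 + 736 + 426*A^-4 + 58*A^-8
  A^-2 * (130*d + 79*d^3 + d^5) = -A^8 - 84*A^4 - 377 - 377*A^-4 - 84*A^-8 - A^-12
  A^-4 * (45 + 70*d^2 + 5*d^4) = 5*A^4 + 90 + 215*A^-4 + 90*A^-8 + 5*A^-12
  A^-6 * (36*d + 9*d^3) = -9 - 63*A^-4 - 63*A^-8 - 9*A^-12
  A^-8 * (10*d^2) = 10*A^-4 + 20*A^-8 + 10*A^-12
  A^-10 * (d^3) = -A^-4 - 3*A^-8 - 3*A^-12 - A^-16
Summing the groups: <K> = -A^24 + 2*A^20 - 4*A^16 + 6*A^12 - 7*A^8 + 7*A^4 - 6 + 6*A^-4 - 3*A^-8 + 2*A^-12 - A^-16
Normalise by the writhe: (-A^3)^(-w) = (-A^3)^(4) = A^12, so f(A) = A^12 * <K> = -A^36 + 2*A^32 - 4*A^28 + 6*A^24 - 7*A^20 + 7*A^16 - 6*A^12 + 6*A^8 - 3*A^4 + 2 - A^-4.
Substitute A = t^(-1/4), i.e. A^e → t^(-e/4): V(t) = -t + 2 - 3*t^-1 + 6*t^-2 - 6*t^-3 + 7*t^-4 - 7*t^-5 + 6*t^-6 - 4*t^-7 + 2*t^-8 - t^-9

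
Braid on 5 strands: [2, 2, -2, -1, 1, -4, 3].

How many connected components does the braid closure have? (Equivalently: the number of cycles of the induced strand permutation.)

2

Derivation:
Track the strand permutation on 5 strands, starting from identity.
  step 1: s2 swaps positions 2,3 -> [1 3 2 4 5]
  step 2: s2 swaps positions 2,3 -> [1 2 3 4 5]
  step 3: s2^-1 swaps positions 2,3 -> [1 3 2 4 5]
  step 4: s1^-1 swaps positions 1,2 -> [3 1 2 4 5]
  step 5: s1 swaps positions 1,2 -> [1 3 2 4 5]
  step 6: s4^-1 swaps positions 4,5 -> [1 3 2 5 4]
  step 7: s3 swaps positions 3,4 -> [1 3 5 2 4]
Final permutation (position -> original strand): [1 3 5 2 4]
Closure components = cycle count of this permutation = 2.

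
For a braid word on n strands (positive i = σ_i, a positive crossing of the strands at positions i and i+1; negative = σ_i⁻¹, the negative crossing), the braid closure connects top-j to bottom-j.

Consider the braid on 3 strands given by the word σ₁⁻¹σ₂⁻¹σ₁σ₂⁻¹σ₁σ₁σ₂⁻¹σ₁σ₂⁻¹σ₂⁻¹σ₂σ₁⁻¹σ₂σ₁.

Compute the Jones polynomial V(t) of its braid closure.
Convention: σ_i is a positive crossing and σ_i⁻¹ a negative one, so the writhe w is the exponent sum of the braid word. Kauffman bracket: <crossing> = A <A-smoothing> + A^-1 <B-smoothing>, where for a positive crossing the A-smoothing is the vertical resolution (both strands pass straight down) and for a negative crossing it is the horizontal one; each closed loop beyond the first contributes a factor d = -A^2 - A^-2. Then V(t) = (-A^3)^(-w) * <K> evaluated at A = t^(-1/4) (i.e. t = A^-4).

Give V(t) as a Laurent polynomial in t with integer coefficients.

-t^3 + 2*t^2 - 2*t + 3 - 2*t^-1 + 2*t^-2 - t^-3

Derivation:
The presented braid s1^-1 s2^-1 s1 s2^-1 s1 s1 s2^-1 s1 s2^-1 s2^-1 s2 s1^-1 s2 s1 on 3 strands reduces by inverse Markov moves (closure unchanged at each step):
  Deconjugate: the word is γ·β·γ⁻¹ with γ = s1^-1 s2^-1 (prefix) and γ⁻¹ = s2 s1 (suffix); strip both.
  Deconjugate: the word is γ·β·γ⁻¹ with γ = s1 s2^-1 (prefix) and γ⁻¹ = s2 s1^-1 (suffix); strip both.
Reduced to β = s1 s1 s2^-1 s1 s2^-1 s2^-1 on 3 strands, 6 crossings.
Compute on β:
Braid: s1 s1 s2^-1 s1 s2^-1 s2^-1 on 3 strands, 6 crossings.
Writhe w = (#positive) - (#negative) = 3 - 3 = 0.
Computing the Kauffman bracket via state sum. There are 2^6 = 64 states.
Smooth each crossing (0=||, 1=⌣⌢); contribution A^(Σ sign_k(1-2s_k)) * d^(L-1).
Tabulate the states by total A-exponent and number of loops L (A-exp: L × count):
  A^6: L=4 ×1
  A^4: L=3 ×6
  A^2: L=2 ×14, L=4 ×1
  A^0: L=1 ×13, L=3 ×7
  A^-2: L=2 ×14, L=4 ×1
  A^-4: L=3 ×6
  A^-6: L=4 ×1
Each group contributes A^e * Σ count * d^(L-1):
Powers of d = -A^2 - A^-2: d^2 = A^4 + 2 + A^-4; d^3 = -A^6 - 3*A^2 - 3*A^-2 - A^-6.
  A^6 * (d^3) = -A^12 - 3*A^8 - 3*A^4 - 1
  A^4 * (6*d^2) = 6*A^8 + 12*A^4 + 6
  A^2 * (14*d + d^3) = -A^8 - 17*A^4 - 17 - A^-4
  A^0 * (13 + 7*d^2) = 7*A^4 + 27 + 7*A^-4
  A^-2 * (14*d + d^3) = -A^4 - 17 - 17*A^-4 - A^-8
  A^-4 * (6*d^2) = 6 + 12*A^-4 + 6*A^-8
  A^-6 * (d^3) = -1 - 3*A^-4 - 3*A^-8 - A^-12
Summing the groups: <K> = -A^12 + 2*A^8 - 2*A^4 + 3 - 2*A^-4 + 2*A^-8 - A^-12
Normalise by the writhe: (-A^3)^(-w) = (-A^3)^(0) = 1, so f(A) = 1 * <K> = -A^12 + 2*A^8 - 2*A^4 + 3 - 2*A^-4 + 2*A^-8 - A^-12.
Substitute A = t^(-1/4), i.e. A^e → t^(-e/4): V(t) = -t^3 + 2*t^2 - 2*t + 3 - 2*t^-1 + 2*t^-2 - t^-3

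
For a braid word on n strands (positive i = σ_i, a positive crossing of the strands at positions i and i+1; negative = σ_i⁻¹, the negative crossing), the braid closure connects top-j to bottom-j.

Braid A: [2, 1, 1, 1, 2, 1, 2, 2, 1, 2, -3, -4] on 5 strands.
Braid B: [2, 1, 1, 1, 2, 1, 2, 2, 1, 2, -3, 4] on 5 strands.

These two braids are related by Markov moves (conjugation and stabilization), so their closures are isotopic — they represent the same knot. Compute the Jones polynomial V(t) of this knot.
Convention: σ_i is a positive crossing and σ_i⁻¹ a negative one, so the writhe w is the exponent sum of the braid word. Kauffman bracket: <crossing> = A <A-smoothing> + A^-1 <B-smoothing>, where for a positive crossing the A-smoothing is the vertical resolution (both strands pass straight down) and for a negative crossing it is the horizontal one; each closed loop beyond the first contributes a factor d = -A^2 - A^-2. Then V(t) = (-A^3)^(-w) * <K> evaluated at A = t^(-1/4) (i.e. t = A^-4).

Markov-equivalent braids have isotopic closures, hence identical knot invariants. Strip the Markov moves from each word to reach a common short braid β, then compute V(t) once on β.
Braid A: s2 s1 s1 s1 s2 s1 s2 s2 s1 s2 s3^-1 s4^-1 on 5 strands reduces by inverse Markov moves (closure unchanged at each step):
  Destabilize: the word has the form β·s4^-1 where s4^-1 occurs only as the final letter (β ∈ B_4); drop it and the last strand → 4 strands.
  Destabilize: the word has the form β·s3^-1 where s3^-1 occurs only as the final letter (β ∈ B_3); drop it and the last strand → 3 strands.
Reduced to β = s2 s1 s1 s1 s2 s1 s2 s2 s1 s2 on 3 strands, 10 crossings.
Braid B: s2 s1 s1 s1 s2 s1 s2 s2 s1 s2 s3^-1 s4 on 5 strands reduces by inverse Markov moves (closure unchanged at each step):
  Destabilize: the word has the form β·s4 where s4 occurs only as the final letter (β ∈ B_4); drop it and the last strand → 4 strands.
  Destabilize: the word has the form β·s3^-1 where s3^-1 occurs only as the final letter (β ∈ B_3); drop it and the last strand → 3 strands.
Reduced to β = s2 s1 s1 s1 s2 s1 s2 s2 s1 s2 on 3 strands, 10 crossings.
Both give the same β = s2 s1 s1 s1 s2 s1 s2 s2 s1 s2 on 3 strands, so one state sum suffices:
Braid: s2 s1 s1 s1 s2 s1 s2 s2 s1 s2 on 3 strands, 10 crossings.
Writhe w = (#positive) - (#negative) = 10 - 0 = 10.
Enumerate smoothing states for the bracket polynomial. There are 2^10 = 1024 states.
Each crossing splits two ways (0=vertical, 1=horizontal). The state's weight is A^(#A-smoothings - #B-smoothings) * d^(loops - 1).
Tabulate the states by total A-exponent and number of loops L (A-exp: L × count):
  A^10: L=3 ×1
  A^8: L=2 ×10
  A^6: L=1 ×25, L=3 ×20
  A^4: L=2 ×100, L=4 ×20
  A^2: L=1 ×36, L=3 ×164, L=5 ×10
  A^0: L=2 ×108, L=4 ×142, L=6 ×2
  A^-2: L=1 ×12, L=3 ×129, L=5 ×69
  A^-4: L=2 ×24, L=4 ×78, L=6 ×18
  A^-6: L=3 ×19, L=5 ×24, L=7 ×2
  A^-8: L=4 ×7, L=6 ×3
  A^-10: L=5 ×1
Each group contributes A^e * Σ count * d^(L-1):
Powers of d = -A^2 - A^-2: d^2 = A^4 + 2 + A^-4; d^3 = -A^6 - 3*A^2 - 3*A^-2 - A^-6; d^4 = A^8 + 4*A^4 + 6 + 4*A^-4 + A^-8; d^5 = -A^10 - 5*A^6 - 10*A^2 - 10*A^-2 - 5*A^-6 - A^-10; d^6 = A^12 + 6*A^8 + 15*A^4 + 20 + 15*A^-4 + 6*A^-8 + A^-12.
  A^10 * (d^2) = A^14 + 2*A^10 + A^6
  A^8 * (10*d) = -10*A^10 - 10*A^6
  A^6 * (25 + 20*d^2) = 20*A^10 + 65*A^6 + 20*A^2
  A^4 * (100*d + 20*d^3) = -20*A^10 - 160*A^6 - 160*A^2 - 20*A^-2
  A^2 * (36 + 164*d^2 + 10*d^4) = 10*A^10 + 204*A^6 + 424*A^2 + 204*A^-2 + 10*A^-6
  A^0 * (108*d + 142*d^3 + 2*d^5) = -2*A^10 - 152*A^6 - 554*A^2 - 554*A^-2 - 152*A^-6 - 2*A^-10
  A^-2 * (12 + 129*d^2 + 69*d^4) = 69*A^6 + 405*A^2 + 684*A^-2 + 405*A^-6 + 69*A^-10
  A^-4 * (24*d + 78*d^3 + 18*d^5) = -18*A^6 - 168*A^2 - 438*A^-2 - 438*A^-6 - 168*A^-10 - 18*A^-14
  A^-6 * (19*d^2 + 24*d^4 + 2*d^6) = 2*A^6 + 36*A^2 + 145*A^-2 + 222*A^-6 + 145*A^-10 + 36*A^-14 + 2*A^-18
  A^-8 * (7*d^3 + 3*d^5) = -3*A^2 - 22*A^-2 - 51*A^-6 - 51*A^-10 - 22*A^-14 - 3*A^-18
  A^-10 * (d^4) = A^-2 + 4*A^-6 + 6*A^-10 + 4*A^-14 + A^-18
Summing the groups: <K> = A^14 + A^6 - A^-10
Normalise by the writhe: (-A^3)^(-w) = (-A^3)^(-10) = A^-30, so f(A) = A^-30 * <K> = A^-16 + A^-24 - A^-40.
Substitute A = t^(-1/4), i.e. A^e → t^(-e/4): V(t) = -t^10 + t^6 + t^4

Answer: -t^10 + t^6 + t^4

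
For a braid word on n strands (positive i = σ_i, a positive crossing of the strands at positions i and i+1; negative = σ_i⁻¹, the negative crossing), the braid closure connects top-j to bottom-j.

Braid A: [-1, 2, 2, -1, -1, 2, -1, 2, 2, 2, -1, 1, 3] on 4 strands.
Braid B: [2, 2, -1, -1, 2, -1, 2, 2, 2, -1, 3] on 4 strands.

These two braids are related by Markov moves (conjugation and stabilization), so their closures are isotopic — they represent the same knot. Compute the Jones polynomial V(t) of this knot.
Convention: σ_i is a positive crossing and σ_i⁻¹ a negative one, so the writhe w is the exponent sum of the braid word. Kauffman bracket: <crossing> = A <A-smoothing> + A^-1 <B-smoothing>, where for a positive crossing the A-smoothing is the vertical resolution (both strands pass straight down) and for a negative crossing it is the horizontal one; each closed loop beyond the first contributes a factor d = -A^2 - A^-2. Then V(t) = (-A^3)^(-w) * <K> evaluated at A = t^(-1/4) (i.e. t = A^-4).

Markov-equivalent braids have isotopic closures, hence identical knot invariants. Strip the Markov moves from each word to reach a common short braid β, then compute V(t) once on β.
Braid A: s1^-1 s2 s2 s1^-1 s1^-1 s2 s1^-1 s2 s2 s2 s1^-1 s1 s3 on 4 strands reduces by inverse Markov moves (closure unchanged at each step):
  Destabilize: the word has the form β·s3 where s3 occurs only as the final letter (β ∈ B_3); drop it and the last strand → 3 strands.
  Deconjugate: the word is γ·β·γ⁻¹ with γ = s1^-1 (prefix) and γ⁻¹ = s1 (suffix); strip both.
Reduced to β = s2 s2 s1^-1 s1^-1 s2 s1^-1 s2 s2 s2 s1^-1 on 3 strands, 10 crossings.
Braid B: s2 s2 s1^-1 s1^-1 s2 s1^-1 s2 s2 s2 s1^-1 s3 on 4 strands reduces by inverse Markov moves (closure unchanged at each step):
  Destabilize: the word has the form β·s3 where s3 occurs only as the final letter (β ∈ B_3); drop it and the last strand → 3 strands.
Reduced to β = s2 s2 s1^-1 s1^-1 s2 s1^-1 s2 s2 s2 s1^-1 on 3 strands, 10 crossings.
Both give the same β = s2 s2 s1^-1 s1^-1 s2 s1^-1 s2 s2 s2 s1^-1 on 3 strands, so one state sum suffices:
Braid: s2 s2 s1^-1 s1^-1 s2 s1^-1 s2 s2 s2 s1^-1 on 3 strands, 10 crossings.
Writhe w = (#positive) - (#negative) = 6 - 4 = 2.
Enumerate smoothing states for the bracket polynomial. There are 2^10 = 1024 states.
Each crossing splits two ways (0=vertical, 1=horizontal). The state's weight is A^(#A-smoothings - #B-smoothings) * d^(loops - 1).
Tabulate the states by total A-exponent and number of loops L (A-exp: L × count):
  A^10: L=5 ×1
  A^8: L=4 ×10
  A^6: L=3 ×41, L=5 ×4
  A^4: L=2 ×81, L=4 ×38, L=6 ×1
  A^2: L=1 ×71, L=3 ×117, L=5 ×22
  A^0: L=2 ×154, L=4 ×91, L=6 ×7
  A^-2: L=3 ×168, L=5 ×41, L=7 ×1
  A^-4: L=4 ×110, L=6 ×10
  A^-6: L=5 ×44, L=7 ×1
  A^-8: L=6 ×10
  A^-10: L=7 ×1
Each group contributes A^e * Σ count * d^(L-1):
Powers of d = -A^2 - A^-2: d^2 = A^4 + 2 + A^-4; d^3 = -A^6 - 3*A^2 - 3*A^-2 - A^-6; d^4 = A^8 + 4*A^4 + 6 + 4*A^-4 + A^-8; d^5 = -A^10 - 5*A^6 - 10*A^2 - 10*A^-2 - 5*A^-6 - A^-10; d^6 = A^12 + 6*A^8 + 15*A^4 + 20 + 15*A^-4 + 6*A^-8 + A^-12.
  A^10 * (d^4) = A^18 + 4*A^14 + 6*A^10 + 4*A^6 + A^2
  A^8 * (10*d^3) = -10*A^14 - 30*A^10 - 30*A^6 - 10*A^2
  A^6 * (41*d^2 + 4*d^4) = 4*A^14 + 57*A^10 + 106*A^6 + 57*A^2 + 4*A^-2
  A^4 * (81*d + 38*d^3 + d^5) = -A^14 - 43*A^10 - 205*A^6 - 205*A^2 - 43*A^-2 - A^-6
  A^2 * (71 + 117*d^2 + 22*d^4) = 22*A^10 + 205*A^6 + 437*A^2 + 205*A^-2 + 22*A^-6
  A^0 * (154*d + 91*d^3 + 7*d^5) = -7*A^10 - 126*A^6 - 497*A^2 - 497*A^-2 - 126*A^-6 - 7*A^-10
  A^-2 * (168*d^2 + 41*d^4 + d^6) = A^10 + 47*A^6 + 347*A^2 + 602*A^-2 + 347*A^-6 + 47*A^-10 + A^-14
  A^-4 * (110*d^3 + 10*d^5) = -10*A^6 - 160*A^2 - 430*A^-2 - 430*A^-6 - 160*A^-10 - 10*A^-14
  A^-6 * (44*d^4 + d^6) = A^6 + 50*A^2 + 191*A^-2 + 284*A^-6 + 191*A^-10 + 50*A^-14 + A^-18
  A^-8 * (10*d^5) = -10*A^2 - 50*A^-2 - 100*A^-6 - 100*A^-10 - 50*A^-14 - 10*A^-18
  A^-10 * (d^6) = A^2 + 6*A^-2 + 15*A^-6 + 20*A^-10 + 15*A^-14 + 6*A^-18 + A^-22
Summing the groups: <K> = A^18 - 3*A^14 + 6*A^10 - 8*A^6 + 11*A^2 - 12*A^-2 + 11*A^-6 - 9*A^-10 + 6*A^-14 - 3*A^-18 + A^-22
Normalise by the writhe: (-A^3)^(-w) = (-A^3)^(-2) = A^-6, so f(A) = A^-6 * <K> = A^12 - 3*A^8 + 6*A^4 - 8 + 11*A^-4 - 12*A^-8 + 11*A^-12 - 9*A^-16 + 6*A^-20 - 3*A^-24 + A^-28.
Substitute A = t^(-1/4), i.e. A^e → t^(-e/4): V(t) = t^7 - 3*t^6 + 6*t^5 - 9*t^4 + 11*t^3 - 12*t^2 + 11*t - 8 + 6*t^-1 - 3*t^-2 + t^-3

Answer: t^7 - 3*t^6 + 6*t^5 - 9*t^4 + 11*t^3 - 12*t^2 + 11*t - 8 + 6*t^-1 - 3*t^-2 + t^-3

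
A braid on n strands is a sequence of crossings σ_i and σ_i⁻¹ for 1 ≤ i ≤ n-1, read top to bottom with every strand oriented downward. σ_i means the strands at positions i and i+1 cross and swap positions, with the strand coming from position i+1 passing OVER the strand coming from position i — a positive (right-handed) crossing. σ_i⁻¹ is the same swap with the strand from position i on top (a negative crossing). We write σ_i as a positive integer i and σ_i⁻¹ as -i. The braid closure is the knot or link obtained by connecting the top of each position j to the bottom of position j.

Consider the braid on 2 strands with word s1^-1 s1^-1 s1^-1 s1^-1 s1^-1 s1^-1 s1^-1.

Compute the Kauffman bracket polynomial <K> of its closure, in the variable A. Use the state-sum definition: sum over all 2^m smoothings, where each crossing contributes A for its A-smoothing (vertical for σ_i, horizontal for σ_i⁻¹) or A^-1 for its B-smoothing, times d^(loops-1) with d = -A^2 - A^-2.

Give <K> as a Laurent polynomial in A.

Braid: s1^-1 s1^-1 s1^-1 s1^-1 s1^-1 s1^-1 s1^-1 on 2 strands, 7 crossings.
Writhe w = (#positive) - (#negative) = 0 - 7 = -7.
State-sum expansion of <K>. There are 2^7 = 128 states.
For each crossing: s=0 is the vertical smoothing, s=1 horizontal. Crossing k contributes A^(sign_k * (1 - 2*s_k)); loop factor d = -A^2 - A^-2.
Tabulate the states by total A-exponent and number of loops L (A-exp: L × count):
  A^7: L=7 ×1
  A^5: L=6 ×7
  A^3: L=5 ×21
  A^1: L=4 ×35
  A^-1: L=3 ×35
  A^-3: L=2 ×21
  A^-5: L=1 ×7
  A^-7: L=2 ×1
Each group contributes A^e * Σ count * d^(L-1):
Powers of d = -A^2 - A^-2: d^2 = A^4 + 2 + A^-4; d^3 = -A^6 - 3*A^2 - 3*A^-2 - A^-6; d^4 = A^8 + 4*A^4 + 6 + 4*A^-4 + A^-8; d^5 = -A^10 - 5*A^6 - 10*A^2 - 10*A^-2 - 5*A^-6 - A^-10; d^6 = A^12 + 6*A^8 + 15*A^4 + 20 + 15*A^-4 + 6*A^-8 + A^-12.
  A^7 * (d^6) = A^19 + 6*A^15 + 15*A^11 + 20*A^7 + 15*A^3 + 6*A^-1 + A^-5
  A^5 * (7*d^5) = -7*A^15 - 35*A^11 - 70*A^7 - 70*A^3 - 35*A^-1 - 7*A^-5
  A^3 * (21*d^4) = 21*A^11 + 84*A^7 + 126*A^3 + 84*A^-1 + 21*A^-5
  A^1 * (35*d^3) = -35*A^7 - 105*A^3 - 105*A^-1 - 35*A^-5
  A^-1 * (35*d^2) = 35*A^3 + 70*A^-1 + 35*A^-5
  A^-3 * (21*d) = -21*A^-1 - 21*A^-5
  A^-5 * (7) = 7*A^-5
  A^-7 * (d) = -A^-5 - A^-9
Summing the groups: <K> = A^19 - A^15 + A^11 - A^7 + A^3 - A^-1 - A^-9

Answer: A^19 - A^15 + A^11 - A^7 + A^3 - A^-1 - A^-9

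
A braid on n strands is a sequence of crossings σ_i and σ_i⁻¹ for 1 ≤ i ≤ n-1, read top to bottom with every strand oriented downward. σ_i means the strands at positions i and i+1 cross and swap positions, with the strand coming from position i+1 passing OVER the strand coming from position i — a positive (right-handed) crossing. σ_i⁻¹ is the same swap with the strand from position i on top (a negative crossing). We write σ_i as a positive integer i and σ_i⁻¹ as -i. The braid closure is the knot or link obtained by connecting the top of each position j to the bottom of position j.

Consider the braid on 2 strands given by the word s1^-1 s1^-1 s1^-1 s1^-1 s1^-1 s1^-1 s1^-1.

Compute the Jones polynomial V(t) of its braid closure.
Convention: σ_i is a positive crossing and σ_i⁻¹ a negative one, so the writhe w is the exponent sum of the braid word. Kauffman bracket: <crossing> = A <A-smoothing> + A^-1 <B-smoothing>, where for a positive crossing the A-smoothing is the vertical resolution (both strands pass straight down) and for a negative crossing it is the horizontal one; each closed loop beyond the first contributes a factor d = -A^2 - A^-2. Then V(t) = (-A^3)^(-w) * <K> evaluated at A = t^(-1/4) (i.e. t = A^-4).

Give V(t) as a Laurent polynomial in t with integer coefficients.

t^-3 + t^-5 - t^-6 + t^-7 - t^-8 + t^-9 - t^-10

Derivation:
Braid: s1^-1 s1^-1 s1^-1 s1^-1 s1^-1 s1^-1 s1^-1 on 2 strands, 7 crossings.
Writhe w = (#positive) - (#negative) = 0 - 7 = -7.
State-sum expansion of <K>. There are 2^7 = 128 states.
Each crossing splits two ways (0=vertical, 1=horizontal). The state's weight is A^(#A-smoothings - #B-smoothings) * d^(loops - 1).
Tabulate the states by total A-exponent and number of loops L (A-exp: L × count):
  A^7: L=7 ×1
  A^5: L=6 ×7
  A^3: L=5 ×21
  A^1: L=4 ×35
  A^-1: L=3 ×35
  A^-3: L=2 ×21
  A^-5: L=1 ×7
  A^-7: L=2 ×1
Each group contributes A^e * Σ count * d^(L-1):
Powers of d = -A^2 - A^-2: d^2 = A^4 + 2 + A^-4; d^3 = -A^6 - 3*A^2 - 3*A^-2 - A^-6; d^4 = A^8 + 4*A^4 + 6 + 4*A^-4 + A^-8; d^5 = -A^10 - 5*A^6 - 10*A^2 - 10*A^-2 - 5*A^-6 - A^-10; d^6 = A^12 + 6*A^8 + 15*A^4 + 20 + 15*A^-4 + 6*A^-8 + A^-12.
  A^7 * (d^6) = A^19 + 6*A^15 + 15*A^11 + 20*A^7 + 15*A^3 + 6*A^-1 + A^-5
  A^5 * (7*d^5) = -7*A^15 - 35*A^11 - 70*A^7 - 70*A^3 - 35*A^-1 - 7*A^-5
  A^3 * (21*d^4) = 21*A^11 + 84*A^7 + 126*A^3 + 84*A^-1 + 21*A^-5
  A^1 * (35*d^3) = -35*A^7 - 105*A^3 - 105*A^-1 - 35*A^-5
  A^-1 * (35*d^2) = 35*A^3 + 70*A^-1 + 35*A^-5
  A^-3 * (21*d) = -21*A^-1 - 21*A^-5
  A^-5 * (7) = 7*A^-5
  A^-7 * (d) = -A^-5 - A^-9
Summing the groups: <K> = A^19 - A^15 + A^11 - A^7 + A^3 - A^-1 - A^-9
Normalise by the writhe: (-A^3)^(-w) = (-A^3)^(7) = -A^21, so f(A) = -A^21 * <K> = -A^40 + A^36 - A^32 + A^28 - A^24 + A^20 + A^12.
Substitute A = t^(-1/4), i.e. A^e → t^(-e/4): V(t) = t^-3 + t^-5 - t^-6 + t^-7 - t^-8 + t^-9 - t^-10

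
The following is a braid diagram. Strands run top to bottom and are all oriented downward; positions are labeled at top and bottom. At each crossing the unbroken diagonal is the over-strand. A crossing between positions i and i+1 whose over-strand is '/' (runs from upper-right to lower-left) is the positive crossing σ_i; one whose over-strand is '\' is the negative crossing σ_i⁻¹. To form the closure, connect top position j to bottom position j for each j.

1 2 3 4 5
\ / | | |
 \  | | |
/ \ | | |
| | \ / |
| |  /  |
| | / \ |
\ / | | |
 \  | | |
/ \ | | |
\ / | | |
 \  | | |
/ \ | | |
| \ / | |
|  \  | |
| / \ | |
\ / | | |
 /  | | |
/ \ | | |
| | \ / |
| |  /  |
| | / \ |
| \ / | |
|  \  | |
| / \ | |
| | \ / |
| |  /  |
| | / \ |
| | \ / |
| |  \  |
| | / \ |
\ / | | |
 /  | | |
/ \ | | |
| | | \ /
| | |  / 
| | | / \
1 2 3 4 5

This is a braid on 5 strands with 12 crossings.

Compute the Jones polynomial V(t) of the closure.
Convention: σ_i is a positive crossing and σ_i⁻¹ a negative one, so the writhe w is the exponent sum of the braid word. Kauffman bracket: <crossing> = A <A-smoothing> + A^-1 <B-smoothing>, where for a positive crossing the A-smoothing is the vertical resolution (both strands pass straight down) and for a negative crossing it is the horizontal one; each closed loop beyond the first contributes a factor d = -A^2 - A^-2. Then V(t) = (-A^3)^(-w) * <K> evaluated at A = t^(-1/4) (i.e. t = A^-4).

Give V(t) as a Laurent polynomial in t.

Reading the diagram top to bottom ('/'-over between positions i,i+1 = s_i, '\'-over = s_i^-1): braid word = s1^-1 s3 s1^-1 s1^-1 s2^-1 s1 s3 s2^-1 s3 s3^-1 s1 s4.
The presented braid s1^-1 s3 s1^-1 s1^-1 s2^-1 s1 s3 s2^-1 s3 s3^-1 s1 s4 on 5 strands reduces by inverse Markov moves (closure unchanged at each step):
  Destabilize: the word has the form β·s4 where s4 occurs only as the final letter (β ∈ B_4); drop it and the last strand → 4 strands.
  Deconjugate: the word is γ·β·γ⁻¹ with γ = s1^-1 s3 (prefix) and γ⁻¹ = s3^-1 s1 (suffix); strip both.
Reduced to β = s1^-1 s1^-1 s2^-1 s1 s3 s2^-1 s3 on 4 strands, 7 crossings.
Compute on β:
Braid: s1^-1 s1^-1 s2^-1 s1 s3 s2^-1 s3 on 4 strands, 7 crossings.
Writhe w = (#positive) - (#negative) = 3 - 4 = -1.
State-sum expansion of <K>. There are 2^7 = 128 states.
Each crossing splits two ways (0=vertical, 1=horizontal). The state's weight is A^(#A-smoothings - #B-smoothings) * d^(loops - 1).
Tabulate the states by total A-exponent and number of loops L (A-exp: L × count):
  A^7: L=4 ×1
  A^5: L=3 ×7
  A^3: L=2 ×17, L=4 ×4
  A^1: L=1 ×14, L=3 ×20, L=5 ×1
  A^-1: L=2 ×27, L=4 ×8
  A^-3: L=1 ×5, L=3 ×15, L=5 ×1
  A^-5: L=2 ×4, L=4 ×3
  A^-7: L=3 ×1
Each group contributes A^e * Σ count * d^(L-1):
Powers of d = -A^2 - A^-2: d^2 = A^4 + 2 + A^-4; d^3 = -A^6 - 3*A^2 - 3*A^-2 - A^-6; d^4 = A^8 + 4*A^4 + 6 + 4*A^-4 + A^-8.
  A^7 * (d^3) = -A^13 - 3*A^9 - 3*A^5 - A
  A^5 * (7*d^2) = 7*A^9 + 14*A^5 + 7*A
  A^3 * (17*d + 4*d^3) = -4*A^9 - 29*A^5 - 29*A - 4*A^-3
  A^1 * (14 + 20*d^2 + d^4) = A^9 + 24*A^5 + 60*A + 24*A^-3 + A^-7
  A^-1 * (27*d + 8*d^3) = -8*A^5 - 51*A - 51*A^-3 - 8*A^-7
  A^-3 * (5 + 15*d^2 + d^4) = A^5 + 19*A + 41*A^-3 + 19*A^-7 + A^-11
  A^-5 * (4*d + 3*d^3) = -3*A - 13*A^-3 - 13*A^-7 - 3*A^-11
  A^-7 * (d^2) = A^-3 + 2*A^-7 + A^-11
Summing the groups: <K> = -A^13 + A^9 - A^5 + 2*A - 2*A^-3 + A^-7 - A^-11
Normalise by the writhe: (-A^3)^(-w) = (-A^3)^(1) = -A^3, so f(A) = -A^3 * <K> = A^16 - A^12 + A^8 - 2*A^4 + 2 - A^-4 + A^-8.
Substitute A = t^(-1/4), i.e. A^e → t^(-e/4): V(t) = t^2 - t + 2 - 2*t^-1 + t^-2 - t^-3 + t^-4

Answer: t^2 - t + 2 - 2*t^-1 + t^-2 - t^-3 + t^-4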